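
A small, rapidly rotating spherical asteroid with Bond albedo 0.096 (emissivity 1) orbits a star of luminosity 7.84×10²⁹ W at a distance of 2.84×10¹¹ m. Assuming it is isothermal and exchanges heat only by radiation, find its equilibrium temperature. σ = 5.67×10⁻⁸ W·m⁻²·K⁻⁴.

T ≈ 1330 K

First find the stellar flux at distance d: S = L/(4πd²) = 7.84×10²⁹/(4π·(2.84×10¹¹)²) = 7.735×10⁵ W/m².
For an isothermal sphere, absorbed (1−a)S·πr² = emitted σ·4πr²·T⁴, so T⁴ = (1−a)S/(4σ).
T⁴ = 0.904·7.735×10⁵/(4·5.67×10⁻⁸) = 3.083×10¹² K⁴.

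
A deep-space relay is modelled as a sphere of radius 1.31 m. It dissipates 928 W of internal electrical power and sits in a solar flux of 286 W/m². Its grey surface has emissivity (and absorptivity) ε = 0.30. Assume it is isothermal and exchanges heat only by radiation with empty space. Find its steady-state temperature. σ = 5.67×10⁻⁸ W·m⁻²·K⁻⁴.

At steady state, absorbed solar power + internal power = radiated power.
Absorbed: α·S·A_cross = 0.30·286·5.391 = 462.6 W (cross-section πr²).
Total input = 462.6 + 928 = 1391 W.
Radiated: εσ·A_surf·T⁴ with A_surf = 4πr² = 21.57 m².
T⁴ = 1391/(0.30·5.67×10⁻⁸·21.57) = 3.791×10⁹ K⁴.

T ≈ 248 K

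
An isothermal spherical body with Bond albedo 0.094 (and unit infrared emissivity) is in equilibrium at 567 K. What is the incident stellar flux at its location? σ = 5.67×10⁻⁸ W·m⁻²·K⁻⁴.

(1−a)S·πr² = σ·4πr²·T⁴ ⇒ S = 4σT⁴/(1−a).
S = 4·5.67×10⁻⁸·1.034×10¹¹/0.906.

S ≈ 25900 W/m²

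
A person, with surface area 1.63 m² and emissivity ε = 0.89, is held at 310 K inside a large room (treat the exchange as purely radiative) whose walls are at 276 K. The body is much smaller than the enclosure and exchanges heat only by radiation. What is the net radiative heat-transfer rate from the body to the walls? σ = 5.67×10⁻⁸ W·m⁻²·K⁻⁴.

P_net ≈ 282 W

For a small grey body in a large enclosure: P_net = εσA(T_body⁴ − T_wall⁴).
A = 1.63 m²; T_body⁴ − T_wall⁴ = 9.235×10⁹ − 5.803×10⁹ = 3.432×10⁹ K⁴.
|P_net| = 0.89·5.67×10⁻⁸·1.630·3.432×10⁹.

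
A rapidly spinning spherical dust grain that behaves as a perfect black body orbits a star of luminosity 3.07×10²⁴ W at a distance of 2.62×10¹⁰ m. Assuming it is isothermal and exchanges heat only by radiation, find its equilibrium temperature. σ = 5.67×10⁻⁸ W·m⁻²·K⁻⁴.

First find the stellar flux at distance d: S = L/(4πd²) = 3.07×10²⁴/(4π·(2.62×10¹⁰)²) = 355.9 W/m².
For an isothermal sphere, absorbed (1−a)S·πr² = emitted σ·4πr²·T⁴, so T⁴ = (1−a)S/(4σ).
T⁴ = 1.00·355.9/(4·5.67×10⁻⁸) = 1.569×10⁹ K⁴.

T ≈ 199 K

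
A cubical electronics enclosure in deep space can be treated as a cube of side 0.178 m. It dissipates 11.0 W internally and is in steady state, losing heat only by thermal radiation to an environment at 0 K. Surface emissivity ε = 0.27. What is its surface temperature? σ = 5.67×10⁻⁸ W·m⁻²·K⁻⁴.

Steady state: internal power = radiated power, P = εσA T⁴.
Radiating area A = 6L² = 0.1901 m².
T⁴ = P/(εσA) = 11.0/(0.27·5.67×10⁻⁸·0.1901) = 3.780×10⁹ K⁴.
T = (3.780×10⁹)^(1/4).

T ≈ 248 K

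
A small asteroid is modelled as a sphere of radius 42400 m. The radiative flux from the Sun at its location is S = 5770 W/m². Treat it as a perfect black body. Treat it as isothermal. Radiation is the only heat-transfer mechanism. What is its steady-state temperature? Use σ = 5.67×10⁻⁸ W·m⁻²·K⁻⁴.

At equilibrium, absorbed power = emitted power.
Absorbing cross-section = πr² = 5.648×10⁹ m²; emitting surface = 4πr² = 2.259×10¹⁰ m² (ratio 4).
S·A_cross = εσ·A_surf·T⁴  ⇒  T⁴ = S/(4σ).
T⁴ = 1.00·5770/(4·5.67×10⁻⁸) = 2.544×10¹⁰ K⁴.
T = (2.544×10¹⁰)^(1/4).

T ≈ 399 K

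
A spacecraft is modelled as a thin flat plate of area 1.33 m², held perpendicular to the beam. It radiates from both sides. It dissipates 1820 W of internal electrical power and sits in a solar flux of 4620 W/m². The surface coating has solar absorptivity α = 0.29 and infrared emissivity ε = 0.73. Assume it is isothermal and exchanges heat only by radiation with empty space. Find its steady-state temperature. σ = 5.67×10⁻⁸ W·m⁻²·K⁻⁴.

T ≈ 425 K

At steady state, absorbed solar power + internal power = radiated power.
Absorbed: α·S·A_cross = 0.29·4620·1.330 = 1782 W (cross-section A).
Total input = 1782 + 1820 = 3602 W.
Radiated: εσ·A_surf·T⁴ with A_surf = 2A = 2.660 m².
T⁴ = 3602/(0.73·5.67×10⁻⁸·2.660) = 3.272×10¹⁰ K⁴.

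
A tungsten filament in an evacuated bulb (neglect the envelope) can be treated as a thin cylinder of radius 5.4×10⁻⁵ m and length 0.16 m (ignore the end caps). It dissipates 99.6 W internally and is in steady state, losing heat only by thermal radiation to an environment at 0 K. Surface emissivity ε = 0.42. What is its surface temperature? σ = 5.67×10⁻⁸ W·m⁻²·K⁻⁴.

Steady state: internal power = radiated power, P = εσA T⁴.
Radiating area A = 2πrL = 5.429×10⁻⁵ m².
T⁴ = P/(εσA) = 99.6/(0.42·5.67×10⁻⁸·5.429×10⁻⁵) = 7.704×10¹³ K⁴.
T = (7.704×10¹³)^(1/4).

T ≈ 2960 K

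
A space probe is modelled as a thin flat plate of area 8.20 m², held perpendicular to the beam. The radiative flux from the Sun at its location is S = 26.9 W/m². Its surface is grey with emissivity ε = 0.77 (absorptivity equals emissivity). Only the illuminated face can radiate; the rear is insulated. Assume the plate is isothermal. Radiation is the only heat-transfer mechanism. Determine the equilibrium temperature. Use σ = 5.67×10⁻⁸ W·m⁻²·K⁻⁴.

At equilibrium, absorbed power = emitted power.
Absorbing cross-section = A = 8.200 m²; emitting surface = A = 8.200 m² (ratio 1).
εS·A_cross = εσ·A_surf·T⁴  ⇒  T⁴ = S/(1σ)   (ε cancels).
T⁴ = 26.9/(1·5.67×10⁻⁸) = 4.744×10⁸ K⁴.
T = (4.744×10⁸)^(1/4).

T ≈ 148 K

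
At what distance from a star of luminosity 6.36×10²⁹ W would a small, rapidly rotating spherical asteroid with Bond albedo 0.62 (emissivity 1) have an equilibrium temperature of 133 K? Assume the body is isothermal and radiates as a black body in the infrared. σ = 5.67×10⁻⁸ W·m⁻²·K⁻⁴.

d ≈ 1.65×10¹³ m

For an isothermal black-emitting sphere, (1−a)S·πr² = σ·4πr²·T⁴ ⇒ S = 4σT⁴/(1−a).
S = 4·5.67×10⁻⁸·(133)⁴/0.380 = 186.8 W/m².
Flux falls as S = L/(4πd²), so d = √(L/(4πS)) = √(6.36×10²⁹/(4π·186.8)).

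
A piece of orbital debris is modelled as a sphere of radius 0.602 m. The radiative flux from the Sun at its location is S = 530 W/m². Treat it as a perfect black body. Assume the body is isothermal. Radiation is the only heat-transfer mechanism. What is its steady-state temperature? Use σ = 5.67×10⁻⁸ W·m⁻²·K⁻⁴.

T ≈ 220 K

At equilibrium, absorbed power = emitted power.
Absorbing cross-section = πr² = 1.139 m²; emitting surface = 4πr² = 4.554 m² (ratio 4).
S·A_cross = εσ·A_surf·T⁴  ⇒  T⁴ = S/(4σ).
T⁴ = 1.00·530/(4·5.67×10⁻⁸) = 2.337×10⁹ K⁴.
T = (2.337×10⁹)^(1/4).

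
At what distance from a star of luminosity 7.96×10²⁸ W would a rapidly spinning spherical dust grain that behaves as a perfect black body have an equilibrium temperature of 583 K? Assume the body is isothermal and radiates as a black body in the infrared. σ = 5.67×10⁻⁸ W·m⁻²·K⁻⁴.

For an isothermal black-emitting sphere, (1−a)S·πr² = σ·4πr²·T⁴ ⇒ S = 4σT⁴/(1−a).
S = 4·5.67×10⁻⁸·(583)⁴/1.00 = 26200 W/m².
Flux falls as S = L/(4πd²), so d = √(L/(4πS)) = √(7.96×10²⁸/(4π·26200)).

d ≈ 4.92×10¹¹ m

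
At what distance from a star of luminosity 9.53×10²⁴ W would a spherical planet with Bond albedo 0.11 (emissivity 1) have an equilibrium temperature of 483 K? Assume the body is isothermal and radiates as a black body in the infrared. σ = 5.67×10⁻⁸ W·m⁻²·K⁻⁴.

For an isothermal black-emitting sphere, (1−a)S·πr² = σ·4πr²·T⁴ ⇒ S = 4σT⁴/(1−a).
S = 4·5.67×10⁻⁸·(483)⁴/0.890 = 13870 W/m².
Flux falls as S = L/(4πd²), so d = √(L/(4πS)) = √(9.53×10²⁴/(4π·13870)).

d ≈ 7.39×10⁹ m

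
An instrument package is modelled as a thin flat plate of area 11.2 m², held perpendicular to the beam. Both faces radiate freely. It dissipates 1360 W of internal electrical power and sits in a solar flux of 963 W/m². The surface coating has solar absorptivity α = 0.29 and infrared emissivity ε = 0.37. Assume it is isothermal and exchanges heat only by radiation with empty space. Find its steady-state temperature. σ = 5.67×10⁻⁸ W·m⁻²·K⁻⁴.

At steady state, absorbed solar power + internal power = radiated power.
Absorbed: α·S·A_cross = 0.29·963·11.20 = 3128 W (cross-section A).
Total input = 3128 + 1360 = 4488 W.
Radiated: εσ·A_surf·T⁴ with A_surf = 2A = 22.40 m².
T⁴ = 4488/(0.37·5.67×10⁻⁸·22.40) = 9.550×10⁹ K⁴.

T ≈ 313 K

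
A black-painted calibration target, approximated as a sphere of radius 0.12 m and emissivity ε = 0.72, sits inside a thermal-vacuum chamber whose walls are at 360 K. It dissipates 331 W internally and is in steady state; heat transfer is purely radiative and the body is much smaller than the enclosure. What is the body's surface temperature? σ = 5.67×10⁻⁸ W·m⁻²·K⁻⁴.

For a small grey body in a large enclosure, net radiated power = εσA(T⁴ − T_w⁴).
Steady state: P = εσA(T⁴ − T_w⁴) with A = 4πr² = 0.1810 m².
T⁴ = P/(εσA) + T_w⁴ = 331/(0.72·5.67×10⁻⁸·0.1810) + (360)⁴
    = 4.481×10¹⁰ + 1.680×10¹⁰ = 6.160×10¹⁰ K⁴.

T ≈ 498 K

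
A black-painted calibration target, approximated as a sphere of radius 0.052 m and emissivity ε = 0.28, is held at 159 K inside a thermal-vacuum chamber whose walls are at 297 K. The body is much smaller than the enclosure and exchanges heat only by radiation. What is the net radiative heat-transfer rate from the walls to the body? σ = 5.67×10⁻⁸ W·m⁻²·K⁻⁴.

For a small grey body in a large enclosure: P_net = εσA(T_body⁴ − T_wall⁴).
A = 4πr² = 0.03398 m²; T_body⁴ − T_wall⁴ = 6.391×10⁸ − 7.781×10⁹ = -7.142×10⁹ K⁴.
|P_net| = 0.28·5.67×10⁻⁸·0.03398·7.142×10⁹.

P_net ≈ 3.85 W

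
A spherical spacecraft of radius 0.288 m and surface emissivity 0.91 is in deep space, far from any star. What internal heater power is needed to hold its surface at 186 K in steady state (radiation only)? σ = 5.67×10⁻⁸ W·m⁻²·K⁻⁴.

P ≈ 64.4 W

P = εσ·4πr²·T⁴.
4πr² = 1.042 m²; T⁴ = 1.197×10⁹ K⁴.
P = 0.91·5.67×10⁻⁸·1.042·1.197×10⁹.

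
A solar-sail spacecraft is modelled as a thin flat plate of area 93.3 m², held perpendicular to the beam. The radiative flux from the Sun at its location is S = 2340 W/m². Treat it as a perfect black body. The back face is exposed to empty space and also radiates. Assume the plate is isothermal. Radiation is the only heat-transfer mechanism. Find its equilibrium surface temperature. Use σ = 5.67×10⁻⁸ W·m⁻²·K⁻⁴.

At equilibrium, absorbed power = emitted power.
Absorbing cross-section = A = 93.30 m²; emitting surface = 2A = 186.6 m² (ratio 2).
S·A_cross = εσ·A_surf·T⁴  ⇒  T⁴ = S/(2σ).
T⁴ = 1.00·2340/(2·5.67×10⁻⁸) = 2.063×10¹⁰ K⁴.
T = (2.063×10¹⁰)^(1/4).

T ≈ 379 K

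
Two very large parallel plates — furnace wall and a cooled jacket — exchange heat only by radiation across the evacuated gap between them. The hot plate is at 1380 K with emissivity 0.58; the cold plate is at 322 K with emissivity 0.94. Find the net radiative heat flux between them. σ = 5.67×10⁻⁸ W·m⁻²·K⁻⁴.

q ≈ 1.15×10⁵ W/m²

For two infinite grey parallel plates, q = σ(T₁⁴ − T₂⁴)/(1/ε₁ + 1/ε₂ − 1).
T₁⁴ − T₂⁴ = 3.627×10¹² − 1.075×10¹⁰ = 3.616×10¹² K⁴.
1/ε₁ + 1/ε₂ − 1 = 1.724 + 1.064 − 1 = 1.788.
q = 5.67×10⁻⁸ × 3.616×10¹² / 1.788.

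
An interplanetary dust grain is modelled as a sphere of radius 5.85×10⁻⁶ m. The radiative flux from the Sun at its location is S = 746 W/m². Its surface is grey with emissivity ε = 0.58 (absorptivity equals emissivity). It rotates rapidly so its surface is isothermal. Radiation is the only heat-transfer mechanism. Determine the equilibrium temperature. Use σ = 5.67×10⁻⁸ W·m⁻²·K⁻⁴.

T ≈ 239 K

At equilibrium, absorbed power = emitted power.
Absorbing cross-section = πr² = 1.075×10⁻¹⁰ m²; emitting surface = 4πr² = 4.301×10⁻¹⁰ m² (ratio 4).
εS·A_cross = εσ·A_surf·T⁴  ⇒  T⁴ = S/(4σ)   (ε cancels).
T⁴ = 746/(4·5.67×10⁻⁸) = 3.289×10⁹ K⁴.
T = (3.289×10⁹)^(1/4).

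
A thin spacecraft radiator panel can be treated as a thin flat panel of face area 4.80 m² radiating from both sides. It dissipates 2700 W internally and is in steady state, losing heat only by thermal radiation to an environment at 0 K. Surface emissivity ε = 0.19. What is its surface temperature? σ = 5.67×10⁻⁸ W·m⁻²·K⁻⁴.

T ≈ 402 K

Steady state: internal power = radiated power, P = εσA T⁴.
Radiating area A = 2·4.80 = 9.600 m².
T⁴ = P/(εσA) = 2700/(0.19·5.67×10⁻⁸·9.600) = 2.611×10¹⁰ K⁴.
T = (2.611×10¹⁰)^(1/4).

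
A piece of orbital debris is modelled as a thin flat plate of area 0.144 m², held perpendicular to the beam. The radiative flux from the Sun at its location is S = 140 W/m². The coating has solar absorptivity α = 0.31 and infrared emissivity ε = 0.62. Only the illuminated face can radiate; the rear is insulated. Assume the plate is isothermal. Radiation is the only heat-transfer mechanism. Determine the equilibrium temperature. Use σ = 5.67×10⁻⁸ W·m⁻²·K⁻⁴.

T ≈ 187 K

At equilibrium, absorbed power = emitted power.
Absorbing cross-section = A = 0.1440 m²; emitting surface = A = 0.1440 m² (ratio 1).
αS·A_cross = εσ·A_surf·T⁴  ⇒  T⁴ = αS/(ε·1σ).
T⁴ = 0.310·140/(0.62·1·5.67×10⁻⁸) = 1.235×10⁹ K⁴.
T = (1.235×10⁹)^(1/4).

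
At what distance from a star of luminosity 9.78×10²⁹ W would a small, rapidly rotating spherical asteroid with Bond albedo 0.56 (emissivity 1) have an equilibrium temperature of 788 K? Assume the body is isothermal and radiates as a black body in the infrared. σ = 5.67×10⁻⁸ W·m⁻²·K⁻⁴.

d ≈ 6.26×10¹¹ m

For an isothermal black-emitting sphere, (1−a)S·πr² = σ·4πr²·T⁴ ⇒ S = 4σT⁴/(1−a).
S = 4·5.67×10⁻⁸·(788)⁴/0.440 = 1.987×10⁵ W/m².
Flux falls as S = L/(4πd²), so d = √(L/(4πS)) = √(9.78×10²⁹/(4π·1.987×10⁵)).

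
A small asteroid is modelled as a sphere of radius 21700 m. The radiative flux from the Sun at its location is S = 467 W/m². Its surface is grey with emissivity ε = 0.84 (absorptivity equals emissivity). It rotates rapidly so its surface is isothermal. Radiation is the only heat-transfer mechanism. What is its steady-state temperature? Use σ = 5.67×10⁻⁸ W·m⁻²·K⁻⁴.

T ≈ 213 K

At equilibrium, absorbed power = emitted power.
Absorbing cross-section = πr² = 1.479×10⁹ m²; emitting surface = 4πr² = 5.917×10⁹ m² (ratio 4).
εS·A_cross = εσ·A_surf·T⁴  ⇒  T⁴ = S/(4σ)   (ε cancels).
T⁴ = 467/(4·5.67×10⁻⁸) = 2.059×10⁹ K⁴.
T = (2.059×10⁹)^(1/4).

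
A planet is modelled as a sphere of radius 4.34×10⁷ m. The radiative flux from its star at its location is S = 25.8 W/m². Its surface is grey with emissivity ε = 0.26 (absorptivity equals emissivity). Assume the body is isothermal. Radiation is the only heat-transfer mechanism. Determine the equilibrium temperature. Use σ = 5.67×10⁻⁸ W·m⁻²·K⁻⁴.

At equilibrium, absorbed power = emitted power.
Absorbing cross-section = πr² = 5.917×10¹⁵ m²; emitting surface = 4πr² = 2.367×10¹⁶ m² (ratio 4).
εS·A_cross = εσ·A_surf·T⁴  ⇒  T⁴ = S/(4σ)   (ε cancels).
T⁴ = 25.8/(4·5.67×10⁻⁸) = 1.138×10⁸ K⁴.
T = (1.138×10⁸)^(1/4).

T ≈ 103 K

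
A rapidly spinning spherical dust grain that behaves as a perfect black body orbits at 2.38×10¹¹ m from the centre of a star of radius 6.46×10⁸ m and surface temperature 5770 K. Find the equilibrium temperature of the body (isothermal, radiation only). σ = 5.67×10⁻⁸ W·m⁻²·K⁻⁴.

T ≈ 213 K

The star's surface emits σT_*⁴; at distance d the flux is S = σT_*⁴(R_*/d)².
S = 5.67×10⁻⁸·(5770)⁴·(6.46×10⁸/2.38×10¹¹)² = 463.0 W/m².
For an isothermal sphere T⁴ = (1−a)S/(4σ) = 2.042×10⁹ K⁴.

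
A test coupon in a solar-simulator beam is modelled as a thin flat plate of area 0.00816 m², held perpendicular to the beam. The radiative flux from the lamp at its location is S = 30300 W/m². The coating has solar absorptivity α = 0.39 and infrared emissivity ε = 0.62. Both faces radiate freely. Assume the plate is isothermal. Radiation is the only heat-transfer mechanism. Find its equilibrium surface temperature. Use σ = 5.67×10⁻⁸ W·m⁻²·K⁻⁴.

T ≈ 640 K

At equilibrium, absorbed power = emitted power.
Absorbing cross-section = A = 0.008160 m²; emitting surface = 2A = 0.01632 m² (ratio 2).
αS·A_cross = εσ·A_surf·T⁴  ⇒  T⁴ = αS/(ε·2σ).
T⁴ = 0.390·30300/(0.62·2·5.67×10⁻⁸) = 1.681×10¹¹ K⁴.
T = (1.681×10¹¹)^(1/4).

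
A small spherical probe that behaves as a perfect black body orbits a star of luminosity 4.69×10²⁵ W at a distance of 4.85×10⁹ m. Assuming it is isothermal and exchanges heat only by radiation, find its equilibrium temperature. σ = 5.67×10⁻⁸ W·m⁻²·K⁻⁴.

T ≈ 915 K

First find the stellar flux at distance d: S = L/(4πd²) = 4.69×10²⁵/(4π·(4.85×10⁹)²) = 1.587×10⁵ W/m².
For an isothermal sphere, absorbed (1−a)S·πr² = emitted σ·4πr²·T⁴, so T⁴ = (1−a)S/(4σ).
T⁴ = 1.00·1.587×10⁵/(4·5.67×10⁻⁸) = 6.996×10¹¹ K⁴.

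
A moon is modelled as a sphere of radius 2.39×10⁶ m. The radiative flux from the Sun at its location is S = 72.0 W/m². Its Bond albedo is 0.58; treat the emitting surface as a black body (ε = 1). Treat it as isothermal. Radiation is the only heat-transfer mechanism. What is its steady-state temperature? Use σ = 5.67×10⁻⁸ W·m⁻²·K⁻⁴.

At equilibrium, absorbed power = emitted power.
Absorbing cross-section = πr² = 1.795×10¹³ m²; emitting surface = 4πr² = 7.178×10¹³ m² (ratio 4).
(1−a)S·A_cross = εσ·A_surf·T⁴  ⇒  T⁴ = (1−a)S/(4σ).
T⁴ = 0.420·72.0/(4·5.67×10⁻⁸) = 1.333×10⁸ K⁴.
T = (1.333×10⁸)^(1/4).

T ≈ 107 K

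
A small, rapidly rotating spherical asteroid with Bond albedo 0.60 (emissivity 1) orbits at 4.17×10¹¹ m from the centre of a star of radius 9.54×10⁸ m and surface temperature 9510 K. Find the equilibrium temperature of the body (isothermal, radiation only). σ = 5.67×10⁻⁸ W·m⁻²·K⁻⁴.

The star's surface emits σT_*⁴; at distance d the flux is S = σT_*⁴(R_*/d)².
S = 5.67×10⁻⁸·(9510)⁴·(9.54×10⁸/4.17×10¹¹)² = 2427 W/m².
For an isothermal sphere T⁴ = (1−a)S/(4σ) = 4.281×10⁹ K⁴.

T ≈ 256 K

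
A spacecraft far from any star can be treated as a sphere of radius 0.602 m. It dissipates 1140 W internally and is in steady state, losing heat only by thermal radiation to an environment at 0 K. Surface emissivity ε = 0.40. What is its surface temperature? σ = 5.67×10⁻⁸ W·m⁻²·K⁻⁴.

Steady state: internal power = radiated power, P = εσA T⁴.
Radiating area A = 4πr² = 4.554 m².
T⁴ = P/(εσA) = 1140/(0.40·5.67×10⁻⁸·4.554) = 1.104×10¹⁰ K⁴.
T = (1.104×10¹⁰)^(1/4).

T ≈ 324 K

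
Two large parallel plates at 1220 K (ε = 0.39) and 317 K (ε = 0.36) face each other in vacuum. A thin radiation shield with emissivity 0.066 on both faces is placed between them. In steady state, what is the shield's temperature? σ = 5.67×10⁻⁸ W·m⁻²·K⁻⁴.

In steady state the net flux on the hot side equals that on the cold side.
σ(T₁⁴−T_s⁴)/D₁ = σ(T_s⁴−T₂⁴)/D₂, with D₁ = 1/ε₁+1/ε_s−1 = 16.72, D₂ = 1/ε_s+1/ε₂−1 = 16.93.
Solve for T_s⁴: T_s⁴ = (D₂·T₁⁴ + D₁·T₂⁴)/(D₁+D₂) = 1.120×10¹² K⁴.

T_s ≈ 1030 K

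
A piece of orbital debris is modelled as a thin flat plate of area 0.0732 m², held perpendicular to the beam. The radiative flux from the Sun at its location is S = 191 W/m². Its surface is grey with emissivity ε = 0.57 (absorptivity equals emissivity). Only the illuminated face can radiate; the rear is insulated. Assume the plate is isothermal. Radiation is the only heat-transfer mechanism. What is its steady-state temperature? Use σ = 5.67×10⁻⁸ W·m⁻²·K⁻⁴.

T ≈ 241 K

At equilibrium, absorbed power = emitted power.
Absorbing cross-section = A = 0.07320 m²; emitting surface = A = 0.07320 m² (ratio 1).
εS·A_cross = εσ·A_surf·T⁴  ⇒  T⁴ = S/(1σ)   (ε cancels).
T⁴ = 191/(1·5.67×10⁻⁸) = 3.369×10⁹ K⁴.
T = (3.369×10⁹)^(1/4).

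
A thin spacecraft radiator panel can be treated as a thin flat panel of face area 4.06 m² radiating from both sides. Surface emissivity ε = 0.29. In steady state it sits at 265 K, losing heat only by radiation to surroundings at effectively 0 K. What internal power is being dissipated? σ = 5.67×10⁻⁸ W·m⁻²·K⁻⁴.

P ≈ 658 W

Steady state: P = εσA T⁴.
A = 2·4.06 = 8.120 m²; T⁴ = (265)⁴ = 4.932×10⁹ K⁴.
P = 0.29 × 5.67×10⁻⁸ × 8.120 × 4.932×10⁹.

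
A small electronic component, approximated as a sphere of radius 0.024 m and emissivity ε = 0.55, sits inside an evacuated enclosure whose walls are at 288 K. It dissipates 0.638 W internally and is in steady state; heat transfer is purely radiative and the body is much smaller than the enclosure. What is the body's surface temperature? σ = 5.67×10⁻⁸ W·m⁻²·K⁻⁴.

For a small grey body in a large enclosure, net radiated power = εσA(T⁴ − T_w⁴).
Steady state: P = εσA(T⁴ − T_w⁴) with A = 4πr² = 0.007238 m².
T⁴ = P/(εσA) + T_w⁴ = 0.638/(0.55·5.67×10⁻⁸·0.007238) + (288)⁴
    = 2.826×10⁹ + 6.880×10⁹ = 9.706×10⁹ K⁴.

T ≈ 314 K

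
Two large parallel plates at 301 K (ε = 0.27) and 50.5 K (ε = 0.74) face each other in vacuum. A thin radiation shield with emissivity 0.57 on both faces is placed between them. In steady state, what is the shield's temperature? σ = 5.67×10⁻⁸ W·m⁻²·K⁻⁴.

T_s ≈ 227 K

In steady state the net flux on the hot side equals that on the cold side.
σ(T₁⁴−T_s⁴)/D₁ = σ(T_s⁴−T₂⁴)/D₂, with D₁ = 1/ε₁+1/ε_s−1 = 4.458, D₂ = 1/ε_s+1/ε₂−1 = 2.106.
Solve for T_s⁴: T_s⁴ = (D₂·T₁⁴ + D₁·T₂⁴)/(D₁+D₂) = 2.638×10⁹ K⁴.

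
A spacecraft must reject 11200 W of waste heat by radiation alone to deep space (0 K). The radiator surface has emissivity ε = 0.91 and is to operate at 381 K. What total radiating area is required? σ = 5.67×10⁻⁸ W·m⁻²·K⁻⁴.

A ≈ 10.3 m²

P = εσA T⁴ ⇒ A = P/(εσT⁴).
T⁴ = 2.107×10¹⁰ K⁴.
A = 11200/(0.91 × 5.67×10⁻⁸ × 2.107×10¹⁰).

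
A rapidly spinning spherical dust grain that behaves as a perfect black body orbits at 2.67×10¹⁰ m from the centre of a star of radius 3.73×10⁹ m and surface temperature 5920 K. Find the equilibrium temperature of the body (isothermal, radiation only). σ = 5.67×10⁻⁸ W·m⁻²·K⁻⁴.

The star's surface emits σT_*⁴; at distance d the flux is S = σT_*⁴(R_*/d)².
S = 5.67×10⁻⁸·(5920)⁴·(3.73×10⁹/2.67×10¹⁰)² = 1.359×10⁶ W/m².
For an isothermal sphere T⁴ = (1−a)S/(4σ) = 5.993×10¹² K⁴.

T ≈ 1560 K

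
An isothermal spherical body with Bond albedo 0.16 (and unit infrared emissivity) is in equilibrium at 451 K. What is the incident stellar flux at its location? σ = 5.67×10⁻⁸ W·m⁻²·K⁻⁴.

(1−a)S·πr² = σ·4πr²·T⁴ ⇒ S = 4σT⁴/(1−a).
S = 4·5.67×10⁻⁸·4.137×10¹⁰/0.840.

S ≈ 11200 W/m²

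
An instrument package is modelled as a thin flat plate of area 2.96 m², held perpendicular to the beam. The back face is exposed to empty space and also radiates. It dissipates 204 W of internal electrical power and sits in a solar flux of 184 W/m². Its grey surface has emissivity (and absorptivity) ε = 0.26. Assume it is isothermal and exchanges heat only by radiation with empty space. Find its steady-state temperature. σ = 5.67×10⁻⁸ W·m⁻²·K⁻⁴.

At steady state, absorbed solar power + internal power = radiated power.
Absorbed: α·S·A_cross = 0.26·184·2.960 = 141.6 W (cross-section A).
Total input = 141.6 + 204 = 345.6 W.
Radiated: εσ·A_surf·T⁴ with A_surf = 2A = 5.920 m².
T⁴ = 345.6/(0.26·5.67×10⁻⁸·5.920) = 3.960×10⁹ K⁴.

T ≈ 251 K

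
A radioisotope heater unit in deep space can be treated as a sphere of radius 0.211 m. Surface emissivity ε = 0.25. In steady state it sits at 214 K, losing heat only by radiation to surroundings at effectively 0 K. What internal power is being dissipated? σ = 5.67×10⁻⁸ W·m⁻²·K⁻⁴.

Steady state: P = εσA T⁴.
A = 4πr² = 0.5595 m²; T⁴ = (214)⁴ = 2.097×10⁹ K⁴.
P = 0.25 × 5.67×10⁻⁸ × 0.5595 × 2.097×10⁹.

P ≈ 16.6 W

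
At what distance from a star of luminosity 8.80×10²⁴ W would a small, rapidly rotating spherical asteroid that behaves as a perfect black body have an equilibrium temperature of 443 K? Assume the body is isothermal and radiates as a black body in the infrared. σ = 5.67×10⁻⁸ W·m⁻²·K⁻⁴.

For an isothermal black-emitting sphere, (1−a)S·πr² = σ·4πr²·T⁴ ⇒ S = 4σT⁴/(1−a).
S = 4·5.67×10⁻⁸·(443)⁴/1.00 = 8735 W/m².
Flux falls as S = L/(4πd²), so d = √(L/(4πS)) = √(8.80×10²⁴/(4π·8735)).

d ≈ 8.95×10⁹ m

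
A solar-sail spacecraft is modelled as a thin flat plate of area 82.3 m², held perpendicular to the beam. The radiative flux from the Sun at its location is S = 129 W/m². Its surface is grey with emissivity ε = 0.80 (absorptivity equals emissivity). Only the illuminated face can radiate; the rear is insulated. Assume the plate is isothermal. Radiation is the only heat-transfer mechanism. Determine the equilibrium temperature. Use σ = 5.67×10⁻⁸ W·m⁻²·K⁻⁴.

T ≈ 218 K

At equilibrium, absorbed power = emitted power.
Absorbing cross-section = A = 82.30 m²; emitting surface = A = 82.30 m² (ratio 1).
εS·A_cross = εσ·A_surf·T⁴  ⇒  T⁴ = S/(1σ)   (ε cancels).
T⁴ = 129/(1·5.67×10⁻⁸) = 2.275×10⁹ K⁴.
T = (2.275×10⁹)^(1/4).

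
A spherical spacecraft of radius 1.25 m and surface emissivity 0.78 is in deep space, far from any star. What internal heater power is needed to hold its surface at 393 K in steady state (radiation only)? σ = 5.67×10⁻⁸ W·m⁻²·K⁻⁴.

P = εσ·4πr²·T⁴.
4πr² = 19.63 m²; T⁴ = 2.385×10¹⁰ K⁴.
P = 0.78·5.67×10⁻⁸·19.63·2.385×10¹⁰.

P ≈ 20700 W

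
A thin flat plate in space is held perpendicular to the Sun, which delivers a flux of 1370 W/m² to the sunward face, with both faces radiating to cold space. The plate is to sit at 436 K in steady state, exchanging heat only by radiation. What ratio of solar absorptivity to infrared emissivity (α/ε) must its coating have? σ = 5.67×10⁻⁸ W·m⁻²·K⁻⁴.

α/ε ≈ 2.99

Balance: αS·A = εσ·2A·T⁴ ⇒ α/ε = 2σT⁴/S.
α/ε = 2·5.67×10⁻⁸·(436)⁴/1370 = 2·5.67×10⁻⁸·3.614×10¹⁰/1370.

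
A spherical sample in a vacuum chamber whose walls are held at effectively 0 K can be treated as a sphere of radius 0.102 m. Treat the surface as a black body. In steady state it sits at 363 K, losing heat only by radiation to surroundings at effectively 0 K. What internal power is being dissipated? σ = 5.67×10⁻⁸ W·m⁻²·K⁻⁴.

P ≈ 129 W

Steady state: P = εσA T⁴.
A = 4πr² = 0.1307 m²; T⁴ = (363)⁴ = 1.736×10¹⁰ K⁴.
P = 1.0 × 5.67×10⁻⁸ × 0.1307 × 1.736×10¹⁰.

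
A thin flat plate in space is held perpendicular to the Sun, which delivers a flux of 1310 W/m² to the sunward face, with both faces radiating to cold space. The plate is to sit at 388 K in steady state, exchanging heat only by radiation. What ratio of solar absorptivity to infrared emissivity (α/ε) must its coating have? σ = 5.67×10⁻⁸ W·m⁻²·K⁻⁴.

α/ε ≈ 1.96

Balance: αS·A = εσ·2A·T⁴ ⇒ α/ε = 2σT⁴/S.
α/ε = 2·5.67×10⁻⁸·(388)⁴/1310 = 2·5.67×10⁻⁸·2.266×10¹⁰/1310.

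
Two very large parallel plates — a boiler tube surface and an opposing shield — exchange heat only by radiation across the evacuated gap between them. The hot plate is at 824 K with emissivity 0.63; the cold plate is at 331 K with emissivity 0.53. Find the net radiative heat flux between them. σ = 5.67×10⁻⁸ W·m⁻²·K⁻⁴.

For two infinite grey parallel plates, q = σ(T₁⁴ − T₂⁴)/(1/ε₁ + 1/ε₂ − 1).
T₁⁴ − T₂⁴ = 4.610×10¹¹ − 1.200×10¹⁰ = 4.490×10¹¹ K⁴.
1/ε₁ + 1/ε₂ − 1 = 1.587 + 1.887 − 1 = 2.474.
q = 5.67×10⁻⁸ × 4.490×10¹¹ / 2.474.

q ≈ 10300 W/m²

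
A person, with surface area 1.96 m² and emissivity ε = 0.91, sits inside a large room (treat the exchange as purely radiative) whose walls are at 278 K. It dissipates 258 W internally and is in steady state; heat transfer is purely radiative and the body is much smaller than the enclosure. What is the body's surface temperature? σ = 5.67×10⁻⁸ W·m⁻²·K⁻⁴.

For a small grey body in a large enclosure, net radiated power = εσA(T⁴ − T_w⁴).
Steady state: P = εσA(T⁴ − T_w⁴) with A = 1.96 m².
T⁴ = P/(εσA) + T_w⁴ = 258/(0.91·5.67×10⁻⁸·1.960) + (278)⁴
    = 2.551×10⁹ + 5.973×10⁹ = 8.524×10⁹ K⁴.

T ≈ 304 K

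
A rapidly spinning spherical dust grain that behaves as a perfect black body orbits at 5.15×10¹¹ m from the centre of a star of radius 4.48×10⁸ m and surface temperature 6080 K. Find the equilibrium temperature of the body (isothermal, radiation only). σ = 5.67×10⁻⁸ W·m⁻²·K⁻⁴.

The star's surface emits σT_*⁴; at distance d the flux is S = σT_*⁴(R_*/d)².
S = 5.67×10⁻⁸·(6080)⁴·(4.48×10⁸/5.15×10¹¹)² = 58.63 W/m².
For an isothermal sphere T⁴ = (1−a)S/(4σ) = 2.585×10⁸ K⁴.

T ≈ 127 K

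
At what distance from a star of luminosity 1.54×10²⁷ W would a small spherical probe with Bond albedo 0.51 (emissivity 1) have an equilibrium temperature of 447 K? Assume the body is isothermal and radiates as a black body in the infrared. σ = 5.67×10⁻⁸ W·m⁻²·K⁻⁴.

For an isothermal black-emitting sphere, (1−a)S·πr² = σ·4πr²·T⁴ ⇒ S = 4σT⁴/(1−a).
S = 4·5.67×10⁻⁸·(447)⁴/0.490 = 18480 W/m².
Flux falls as S = L/(4πd²), so d = √(L/(4πS)) = √(1.54×10²⁷/(4π·18480)).

d ≈ 8.14×10¹⁰ m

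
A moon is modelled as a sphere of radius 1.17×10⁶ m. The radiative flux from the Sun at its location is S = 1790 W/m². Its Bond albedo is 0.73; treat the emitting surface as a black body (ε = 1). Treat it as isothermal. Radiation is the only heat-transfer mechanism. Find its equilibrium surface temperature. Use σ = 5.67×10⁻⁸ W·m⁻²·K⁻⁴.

T ≈ 215 K

At equilibrium, absorbed power = emitted power.
Absorbing cross-section = πr² = 4.301×10¹² m²; emitting surface = 4πr² = 1.720×10¹³ m² (ratio 4).
(1−a)S·A_cross = εσ·A_surf·T⁴  ⇒  T⁴ = (1−a)S/(4σ).
T⁴ = 0.270·1790/(4·5.67×10⁻⁸) = 2.131×10⁹ K⁴.
T = (2.131×10⁹)^(1/4).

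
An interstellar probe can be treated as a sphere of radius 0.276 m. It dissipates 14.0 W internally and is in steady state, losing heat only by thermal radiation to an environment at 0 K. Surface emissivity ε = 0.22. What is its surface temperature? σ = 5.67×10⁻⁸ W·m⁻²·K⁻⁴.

Steady state: internal power = radiated power, P = εσA T⁴.
Radiating area A = 4πr² = 0.9573 m².
T⁴ = P/(εσA) = 14.0/(0.22·5.67×10⁻⁸·0.9573) = 1.172×10⁹ K⁴.
T = (1.172×10⁹)^(1/4).

T ≈ 185 K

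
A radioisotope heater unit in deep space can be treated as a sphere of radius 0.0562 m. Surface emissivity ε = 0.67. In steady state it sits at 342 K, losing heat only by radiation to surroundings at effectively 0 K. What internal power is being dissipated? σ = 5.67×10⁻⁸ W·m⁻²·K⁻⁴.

P ≈ 20.6 W

Steady state: P = εσA T⁴.
A = 4πr² = 0.03969 m²; T⁴ = (342)⁴ = 1.368×10¹⁰ K⁴.
P = 0.67 × 5.67×10⁻⁸ × 0.03969 × 1.368×10¹⁰.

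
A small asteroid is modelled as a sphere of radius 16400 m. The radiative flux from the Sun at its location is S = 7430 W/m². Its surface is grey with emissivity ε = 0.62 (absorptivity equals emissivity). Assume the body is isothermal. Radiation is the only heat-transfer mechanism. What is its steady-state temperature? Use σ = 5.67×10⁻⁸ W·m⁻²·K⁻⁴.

T ≈ 425 K

At equilibrium, absorbed power = emitted power.
Absorbing cross-section = πr² = 8.450×10⁸ m²; emitting surface = 4πr² = 3.380×10⁹ m² (ratio 4).
εS·A_cross = εσ·A_surf·T⁴  ⇒  T⁴ = S/(4σ)   (ε cancels).
T⁴ = 7430/(4·5.67×10⁻⁸) = 3.276×10¹⁰ K⁴.
T = (3.276×10¹⁰)^(1/4).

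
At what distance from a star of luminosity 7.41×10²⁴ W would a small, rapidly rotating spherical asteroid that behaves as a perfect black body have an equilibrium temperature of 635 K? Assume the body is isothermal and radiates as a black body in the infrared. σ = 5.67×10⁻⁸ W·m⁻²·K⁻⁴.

For an isothermal black-emitting sphere, (1−a)S·πr² = σ·4πr²·T⁴ ⇒ S = 4σT⁴/(1−a).
S = 4·5.67×10⁻⁸·(635)⁴/1.00 = 36880 W/m².
Flux falls as S = L/(4πd²), so d = √(L/(4πS)) = √(7.41×10²⁴/(4π·36880)).

d ≈ 4.00×10⁹ m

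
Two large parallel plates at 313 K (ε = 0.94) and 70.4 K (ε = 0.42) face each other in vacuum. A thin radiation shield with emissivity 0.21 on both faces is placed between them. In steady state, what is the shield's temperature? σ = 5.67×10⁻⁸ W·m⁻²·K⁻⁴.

In steady state the net flux on the hot side equals that on the cold side.
σ(T₁⁴−T_s⁴)/D₁ = σ(T_s⁴−T₂⁴)/D₂, with D₁ = 1/ε₁+1/ε_s−1 = 4.826, D₂ = 1/ε_s+1/ε₂−1 = 6.143.
Solve for T_s⁴: T_s⁴ = (D₂·T₁⁴ + D₁·T₂⁴)/(D₁+D₂) = 5.386×10⁹ K⁴.

T_s ≈ 271 K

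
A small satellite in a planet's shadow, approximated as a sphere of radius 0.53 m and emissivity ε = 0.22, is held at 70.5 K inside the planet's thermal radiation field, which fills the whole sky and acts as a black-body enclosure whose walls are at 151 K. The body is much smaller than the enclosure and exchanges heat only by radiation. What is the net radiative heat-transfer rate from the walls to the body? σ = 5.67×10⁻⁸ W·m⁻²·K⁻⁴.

For a small grey body in a large enclosure: P_net = εσA(T_body⁴ − T_wall⁴).
A = 4πr² = 3.530 m²; T_body⁴ − T_wall⁴ = 2.470×10⁷ − 5.199×10⁸ = -4.952×10⁸ K⁴.
|P_net| = 0.22·5.67×10⁻⁸·3.530·4.952×10⁸.

P_net ≈ 21.8 W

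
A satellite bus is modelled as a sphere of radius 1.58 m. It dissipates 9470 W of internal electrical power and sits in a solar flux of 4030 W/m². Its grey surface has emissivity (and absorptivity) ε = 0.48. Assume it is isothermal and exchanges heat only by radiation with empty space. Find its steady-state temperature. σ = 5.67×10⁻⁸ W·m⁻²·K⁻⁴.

At steady state, absorbed solar power + internal power = radiated power.
Absorbed: α·S·A_cross = 0.48·4030·7.843 = 15170 W (cross-section πr²).
Total input = 15170 + 9470 = 24640 W.
Radiated: εσ·A_surf·T⁴ with A_surf = 4πr² = 31.37 m².
T⁴ = 24640/(0.48·5.67×10⁻⁸·31.37) = 2.886×10¹⁰ K⁴.

T ≈ 412 K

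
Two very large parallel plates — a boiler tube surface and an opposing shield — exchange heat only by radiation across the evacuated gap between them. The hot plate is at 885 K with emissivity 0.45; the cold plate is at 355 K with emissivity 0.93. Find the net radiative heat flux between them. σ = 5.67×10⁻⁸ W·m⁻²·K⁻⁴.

q ≈ 14700 W/m²

For two infinite grey parallel plates, q = σ(T₁⁴ − T₂⁴)/(1/ε₁ + 1/ε₂ − 1).
T₁⁴ − T₂⁴ = 6.134×10¹¹ − 1.588×10¹⁰ = 5.976×10¹¹ K⁴.
1/ε₁ + 1/ε₂ − 1 = 2.222 + 1.075 − 1 = 2.297.
q = 5.67×10⁻⁸ × 5.976×10¹¹ / 2.297.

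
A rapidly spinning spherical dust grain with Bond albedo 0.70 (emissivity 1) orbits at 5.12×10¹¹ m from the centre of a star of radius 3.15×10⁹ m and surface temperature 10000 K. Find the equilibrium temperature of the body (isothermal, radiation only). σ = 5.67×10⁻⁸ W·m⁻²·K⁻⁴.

T ≈ 410 K

The star's surface emits σT_*⁴; at distance d the flux is S = σT_*⁴(R_*/d)².
S = 5.67×10⁻⁸·(10000)⁴·(3.15×10⁹/5.12×10¹¹)² = 21460 W/m².
For an isothermal sphere T⁴ = (1−a)S/(4σ) = 2.839×10¹⁰ K⁴.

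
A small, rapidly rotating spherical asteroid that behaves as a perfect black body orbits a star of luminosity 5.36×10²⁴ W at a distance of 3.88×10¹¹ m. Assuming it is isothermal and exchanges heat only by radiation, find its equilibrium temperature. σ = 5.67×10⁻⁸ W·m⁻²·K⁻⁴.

First find the stellar flux at distance d: S = L/(4πd²) = 5.36×10²⁴/(4π·(3.88×10¹¹)²) = 2.833 W/m².
For an isothermal sphere, absorbed (1−a)S·πr² = emitted σ·4πr²·T⁴, so T⁴ = (1−a)S/(4σ).
T⁴ = 1.00·2.833/(4·5.67×10⁻⁸) = 1.249×10⁷ K⁴.

T ≈ 59.5 K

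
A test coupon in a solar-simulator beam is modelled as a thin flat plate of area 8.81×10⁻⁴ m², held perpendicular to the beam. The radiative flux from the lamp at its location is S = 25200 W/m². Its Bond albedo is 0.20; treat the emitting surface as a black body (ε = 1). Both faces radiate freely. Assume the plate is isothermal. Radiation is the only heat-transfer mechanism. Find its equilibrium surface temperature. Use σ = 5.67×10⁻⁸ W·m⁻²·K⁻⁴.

T ≈ 649 K

At equilibrium, absorbed power = emitted power.
Absorbing cross-section = A = 8.810×10⁻⁴ m²; emitting surface = 2A = 0.001762 m² (ratio 2).
(1−a)S·A_cross = εσ·A_surf·T⁴  ⇒  T⁴ = (1−a)S/(2σ).
T⁴ = 0.800·25200/(2·5.67×10⁻⁸) = 1.778×10¹¹ K⁴.
T = (1.778×10¹¹)^(1/4).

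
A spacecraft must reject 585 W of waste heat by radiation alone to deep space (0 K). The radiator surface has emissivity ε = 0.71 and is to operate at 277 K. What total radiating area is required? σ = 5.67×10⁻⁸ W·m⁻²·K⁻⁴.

A ≈ 2.47 m²

P = εσA T⁴ ⇒ A = P/(εσT⁴).
T⁴ = 5.887×10⁹ K⁴.
A = 585/(0.71 × 5.67×10⁻⁸ × 5.887×10⁹).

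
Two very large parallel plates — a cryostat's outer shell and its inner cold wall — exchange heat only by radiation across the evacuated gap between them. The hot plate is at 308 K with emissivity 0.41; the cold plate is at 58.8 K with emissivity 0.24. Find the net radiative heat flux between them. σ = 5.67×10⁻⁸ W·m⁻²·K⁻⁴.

For two infinite grey parallel plates, q = σ(T₁⁴ − T₂⁴)/(1/ε₁ + 1/ε₂ − 1).
T₁⁴ − T₂⁴ = 8.999×10⁹ − 1.195×10⁷ = 8.987×10⁹ K⁴.
1/ε₁ + 1/ε₂ − 1 = 2.439 + 4.167 − 1 = 5.606.
q = 5.67×10⁻⁸ × 8.987×10⁹ / 5.606.

q ≈ 90.9 W/m²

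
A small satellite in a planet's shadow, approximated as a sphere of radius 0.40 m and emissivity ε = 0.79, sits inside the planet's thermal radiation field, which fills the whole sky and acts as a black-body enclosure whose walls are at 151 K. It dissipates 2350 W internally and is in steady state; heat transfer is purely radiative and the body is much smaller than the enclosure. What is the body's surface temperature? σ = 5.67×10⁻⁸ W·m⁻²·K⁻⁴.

For a small grey body in a large enclosure, net radiated power = εσA(T⁴ − T_w⁴).
Steady state: P = εσA(T⁴ − T_w⁴) with A = 4πr² = 2.011 m².
T⁴ = P/(εσA) + T_w⁴ = 2350/(0.79·5.67×10⁻⁸·2.011) + (151)⁴
    = 2.609×10¹⁰ + 5.199×10⁸ = 2.661×10¹⁰ K⁴.

T ≈ 404 K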